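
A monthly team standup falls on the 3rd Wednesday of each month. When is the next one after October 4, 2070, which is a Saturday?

October 15, 2070

October 2070 starts on a Wednesday; its first Wednesday is the 1st, so the 3rd Wednesday is the 15th — October 15, 2070.
October 15, 2070 is after October 4, 2070, so that is the next one.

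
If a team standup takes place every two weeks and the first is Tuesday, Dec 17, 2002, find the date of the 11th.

May 6, 2003

The 11th occurrence is 10 intervals after the first: 10 × 14 = 140 days after Dec 17, 2002.
Dec has 31 days — 14 days to the end of Dec leaves 126.
Jan has 31 days (95 left).
Feb has 28 days (67 left).
Mar has 31 days (36 left).
Apr has 30 days (6 left).
6 days into May → May 6, 2003.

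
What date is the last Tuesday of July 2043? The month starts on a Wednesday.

July 2043 begins on a Wednesday, so the first Tuesday is July 7 (6 days later).
July 2043 has 31 days. Adding weeks: 7, 14, 21, 28 — the last one ≤ 31 is the 28th.

28 July 2043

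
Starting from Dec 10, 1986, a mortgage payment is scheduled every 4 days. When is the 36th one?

Apr 29, 1987

The 36th occurrence is 35 intervals after the first: 35 × 4 = 140 days after Dec 10, 1986.
Dec has 31 days — 21 days to the end of Dec leaves 119.
Jan has 31 days (88 left).
Feb has 28 days (60 left).
Mar has 31 days (29 left).
29 days into Apr → Apr 29, 1987.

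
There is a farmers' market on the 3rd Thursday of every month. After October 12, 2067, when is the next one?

October 2067 starts on a Saturday; its first Thursday is the 6th, so the 3rd Thursday is the 20th — October 20, 2067.
October 20, 2067 is after October 12, 2067, so that is the next one.

October 20, 2067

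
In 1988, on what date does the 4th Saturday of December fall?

December 24, 1988

December 1988 begins on a Thursday, so the first Saturday is December 3 (2 days later).
The 4th Saturday is 3 weeks later: 3 + 21 = 24.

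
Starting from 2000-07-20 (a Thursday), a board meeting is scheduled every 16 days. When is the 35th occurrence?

The 35th occurrence is 34 intervals after the first: 34 × 16 = 544 days after 2000-07-20.
July has 31 days — 11 days to the end of July leaves 533.
From end of July to end of 2000 is 153 days (380 left).
2001 has 365 days (15 left).
15 days into January → 2002-01-15.

2002-01-15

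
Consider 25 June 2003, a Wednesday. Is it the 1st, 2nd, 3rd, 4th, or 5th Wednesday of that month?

4th

Day 25 falls in week ⌈25/7⌉ of the month.
Days 1–7 hold the 1st Wednesday, 8–14 the 2nd, 15–21 the 3rd, 22–28 the 4th, 29–31 the 5th.
25 is in the range for the 4th.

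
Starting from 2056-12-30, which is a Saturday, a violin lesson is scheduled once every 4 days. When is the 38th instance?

The 38th occurrence is 37 intervals after the first: 37 × 4 = 148 days after 2056-12-30.
December has 31 days — 1 day to the end of December leaves 147.
January has 31 days (116 left).
February has 28 days (88 left).
March has 31 days (57 left).
April has 30 days (27 left).
27 days into May → 2057-05-27.

2057-05-27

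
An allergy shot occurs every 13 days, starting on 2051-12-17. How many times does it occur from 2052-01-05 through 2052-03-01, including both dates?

Occurrences land 13·i days after 2051-12-17 for i = 0, 1, 2, …
2052-01-05 is 19 days after the start; 19 ÷ 13 = 1 remainder 6; since the remainder is 6, round up to i = 2. First occurrence in the window: #3 on 2052-01-12 (2×13 = 26 days in).
2052-03-01 is 75 days after the start; 75 ÷ 13 = 5 remainder 10. Last occurrence in the window: #6 on 2052-02-20.
Occurrences #3 through #6: 4 in total.

4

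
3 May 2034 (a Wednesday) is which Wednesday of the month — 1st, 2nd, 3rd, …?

Day 3 falls in week ⌈3/7⌉ of the month.
Days 1–7 hold the 1st Wednesday, 8–14 the 2nd, 15–21 the 3rd, 22–28 the 4th, 29–31 the 5th.
3 is in the range for the 1st.

1st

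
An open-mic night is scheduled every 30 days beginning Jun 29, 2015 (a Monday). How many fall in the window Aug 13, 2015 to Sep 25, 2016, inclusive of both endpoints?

14

Occurrences land 30·i days after Jun 29, 2015 for i = 0, 1, 2, …
Aug 13, 2015 is 45 days after the start; 45 ÷ 30 = 1 remainder 15; since the remainder is 15, round up to i = 2. First occurrence in the window: #3 on Aug 28, 2015 (2×30 = 60 days in).
Sep 25, 2016 is 454 days after the start; 454 ÷ 30 = 15 remainder 4. Last occurrence in the window: #16 on Sep 21, 2016.
Occurrences #3 through #16: 14 in total.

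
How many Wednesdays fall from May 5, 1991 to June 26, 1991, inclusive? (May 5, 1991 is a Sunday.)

8

May 5, 1991 is a Sunday; the first Wednesday on or after it is May 8, 1991 (3 days later).
From May 8, 1991 to June 26, 1991: 23 + 26 = 49 days (rest of May, June).
49 ÷ 7 = 7 full weeks with remainder 0, so 7 more Wednesdays after the first → 8.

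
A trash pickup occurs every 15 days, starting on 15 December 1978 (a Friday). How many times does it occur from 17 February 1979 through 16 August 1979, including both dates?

12

Occurrences land 15·i days after 15 December 1978 for i = 0, 1, 2, …
17 February 1979 is 64 days after the start; 64 ÷ 15 = 4 remainder 4; since the remainder is 4, round up to i = 5. First occurrence in the window: #6 on 28 February 1979 (5×15 = 75 days in).
16 August 1979 is 244 days after the start; 244 ÷ 15 = 16 remainder 4. Last occurrence in the window: #17 on 12 August 1979.
Occurrences #6 through #17: 12 in total.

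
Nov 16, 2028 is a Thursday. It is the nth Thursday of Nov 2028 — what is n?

Day 16 falls in week ⌈16/7⌉ of the month.
Days 1–7 hold the 1st Thursday, 8–14 the 2nd, 15–21 the 3rd, 22–28 the 4th, 29–31 the 5th.
16 is in the range for the 3rd.

3rd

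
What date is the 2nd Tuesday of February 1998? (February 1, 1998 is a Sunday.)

February 1998 begins on a Sunday, so the first Tuesday is February 3 (2 days later).
The 2nd Tuesday is 1 weeks later: 3 + 7 = 10.

February 10, 1998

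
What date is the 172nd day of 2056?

2056-06-20

January has 31 days (172 − 31 = 141 remain).
February has 29 days (141 − 29 = 112 remain).
March has 31 days (112 − 31 = 81 remain).
April has 30 days (81 − 30 = 51 remain).
May has 31 days (51 − 31 = 20 remain).
20 into June → June 20.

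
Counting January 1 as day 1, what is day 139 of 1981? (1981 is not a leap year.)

Jan has 31 days (139 − 31 = 108 remain).
Feb has 28 days (108 − 28 = 80 remain).
Mar has 31 days (80 − 31 = 49 remain).
Apr has 30 days (49 − 30 = 19 remain).
19 into May → May 19.

May 19, 1981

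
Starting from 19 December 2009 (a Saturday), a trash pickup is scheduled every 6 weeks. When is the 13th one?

7 May 2011

The 13th occurrence is 12 intervals after the first: 12 × 42 = 504 days after 19 December 2009.
December has 31 days — 12 days to the end of December leaves 492.
2010 has 365 days (127 left).
January has 31 days (96 left).
February has 28 days (68 left).
March has 31 days (37 left).
April has 30 days (7 left).
7 days into May → 7 May 2011.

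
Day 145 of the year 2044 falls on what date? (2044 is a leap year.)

May 24, 2044

January has 31 days (145 − 31 = 114 remain).
February has 29 days (114 − 29 = 85 remain).
March has 31 days (85 − 31 = 54 remain).
April has 30 days (54 − 30 = 24 remain).
24 into May → May 24.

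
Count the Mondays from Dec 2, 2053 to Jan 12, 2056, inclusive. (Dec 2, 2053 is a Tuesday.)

Dec 2, 2053 is a Tuesday; the first Monday on or after it is Dec 8, 2053 (6 days later).
From Dec 8, 2053 to Jan 12, 2056: 23 + 365 + 365 + 12 = 765 days (rest of 2053, 2054, 2055, to Jan 12, 2056 in 2056).
765 ÷ 7 = 109 full weeks with remainder 2, so 109 more Mondays after the first → 110.

110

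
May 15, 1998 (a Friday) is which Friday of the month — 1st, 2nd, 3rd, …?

Day 15 falls in week ⌈15/7⌉ of the month.
Days 1–7 hold the 1st Friday, 8–14 the 2nd, 15–21 the 3rd, 22–28 the 4th, 29–31 the 5th.
15 is in the range for the 3rd.

3rd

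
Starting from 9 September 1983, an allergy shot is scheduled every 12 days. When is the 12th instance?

The 12th occurrence is 11 intervals after the first: 11 × 12 = 132 days after 9 September 1983.
September has 30 days — 21 days to the end of September leaves 111.
October has 31 days (80 left).
November has 30 days (50 left).
December has 31 days (19 left).
19 days into January → 19 January 1984.

19 January 1984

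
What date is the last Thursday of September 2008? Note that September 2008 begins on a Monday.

2008-09-25

September 2008 begins on a Monday, so the first Thursday is September 4 (3 days later).
September 2008 has 30 days. Adding weeks: 4, 11, 18, 25 — the last one ≤ 30 is the 25th.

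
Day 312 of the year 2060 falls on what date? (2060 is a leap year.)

Nov 7, 2060

Jan has 31 days (312 − 31 = 281 remain).
Feb has 29 days (281 − 29 = 252 remain).
Mar has 31 days (252 − 31 = 221 remain).
Apr has 30 days (221 − 30 = 191 remain).
May has 31 days (191 − 31 = 160 remain).
Jun has 30 days (160 − 30 = 130 remain).
Jul has 31 days (130 − 31 = 99 remain).
Aug has 31 days (99 − 31 = 68 remain).
Sep has 30 days (68 − 30 = 38 remain).
Oct has 31 days (38 − 31 = 7 remain).
7 into Nov → Nov 7.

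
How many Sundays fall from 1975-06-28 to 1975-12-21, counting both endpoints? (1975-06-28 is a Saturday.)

1975-06-28 is a Saturday; the first Sunday on or after it is 1975-06-29 (1 day later).
From 1975-06-29 to 1975-12-21: 1 + 31 + 31 + 30 + 31 + 30 + 21 = 175 days (rest of June, July, August, September, October, November, December).
175 ÷ 7 = 25 full weeks with remainder 0, so 25 more Sundays after the first → 26.

26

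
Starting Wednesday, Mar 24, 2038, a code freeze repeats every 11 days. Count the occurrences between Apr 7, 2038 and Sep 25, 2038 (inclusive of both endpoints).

15

Occurrences land 11·i days after Mar 24, 2038 for i = 0, 1, 2, …
Apr 7, 2038 is 14 days after the start; 14 ÷ 11 = 1 remainder 3; since the remainder is 3, round up to i = 2. First occurrence in the window: #3 on Apr 15, 2038 (2×11 = 22 days in).
Sep 25, 2038 is 185 days after the start; 185 ÷ 11 = 16 remainder 9. Last occurrence in the window: #17 on Sep 16, 2038.
Occurrences #3 through #17: 15 in total.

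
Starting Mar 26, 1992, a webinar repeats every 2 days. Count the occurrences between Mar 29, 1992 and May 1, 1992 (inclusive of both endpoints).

Occurrences land 2·i days after Mar 26, 1992 for i = 0, 1, 2, …
Mar 29, 1992 is 3 days after the start; 3 ÷ 2 = 1 remainder 1; since the remainder is 1, round up to i = 2. First occurrence in the window: #3 on Mar 30, 1992 (2×2 = 4 days in).
May 1, 1992 is 36 days after the start; 36 ÷ 2 = 18 remainder 0. Last occurrence in the window: #19 on May 1, 1992.
Occurrences #3 through #19: 17 in total.

17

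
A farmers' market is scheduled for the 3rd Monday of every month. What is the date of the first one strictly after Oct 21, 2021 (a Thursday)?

Nov 15, 2021

Oct 2021 starts on a Friday; its first Monday is the 4th, so the 3rd Monday is the 18th — Oct 18, 2021.
That is not after Oct 21, 2021, so look at Nov 2021.
Nov 2021 starts on a Monday; its first Monday is the 1st, so the 3rd Monday is the 15th — Nov 15, 2021.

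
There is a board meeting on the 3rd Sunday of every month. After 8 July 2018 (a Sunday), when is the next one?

July 2018 starts on a Sunday; its first Sunday is the 1st, so the 3rd Sunday is the 15th — 15 July 2018.
15 July 2018 is after 8 July 2018, so that is the next one.

15 July 2018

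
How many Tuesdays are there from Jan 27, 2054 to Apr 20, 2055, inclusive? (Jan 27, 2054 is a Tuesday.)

Jan 27, 2054 is a Tuesday; the first Tuesday on or after it is Jan 27, 2054.
From Jan 27, 2054 to Apr 20, 2055: 338 + 110 = 448 days (rest of 2054, to Apr 20, 2055 in 2055).
448 ÷ 7 = 64 full weeks with remainder 0, so 64 more Tuesdays after the first → 65.

65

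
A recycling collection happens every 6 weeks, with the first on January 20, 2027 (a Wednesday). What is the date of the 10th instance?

February 2, 2028

The 10th occurrence is 9 intervals after the first: 9 × 42 = 378 days after January 20, 2027.
January has 31 days — 11 days to the end of January leaves 367.
February has 28 days (339 left).
March has 31 days (308 left).
April has 30 days (278 left).
May has 31 days (247 left).
June has 30 days (217 left).
July has 31 days (186 left).
August has 31 days (155 left).
September has 30 days (125 left).
October has 31 days (94 left).
November has 30 days (64 left).
December has 31 days (33 left).
January has 31 days (2 left).
2 days into February → February 2, 2028.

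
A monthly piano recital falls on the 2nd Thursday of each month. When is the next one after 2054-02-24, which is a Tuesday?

February 2054 starts on a Sunday; its first Thursday is the 5th, so the 2nd Thursday is the 12th — 2054-02-12.
That is not after 2054-02-24, so look at March 2054.
March 2054 starts on a Sunday; its first Thursday is the 5th, so the 2nd Thursday is the 12th — 2054-03-12.

2054-03-12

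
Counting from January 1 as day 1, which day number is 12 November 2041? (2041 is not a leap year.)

316

Days in months before November: 31 + 28 + 31 + 30 + 31 + 30 + 31 + 31 + 30 + 31 = 304.
Plus 12 days into November → day 316.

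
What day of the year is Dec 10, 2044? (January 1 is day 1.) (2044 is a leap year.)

Days in months before Dec: 31 + 29 + 31 + 30 + 31 + 30 + 31 + 31 + 30 + 31 + 30 = 335.
Plus 10 days into Dec → day 345.

345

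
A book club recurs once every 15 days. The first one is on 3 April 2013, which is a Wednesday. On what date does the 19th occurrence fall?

The 19th occurrence is 18 intervals after the first: 18 × 15 = 270 days after 3 April 2013.
April has 30 days — 27 days to the end of April leaves 243.
May has 31 days (212 left).
June has 30 days (182 left).
July has 31 days (151 left).
August has 31 days (120 left).
September has 30 days (90 left).
October has 31 days (59 left).
November has 30 days (29 left).
29 days into December → 29 December 2013.

29 December 2013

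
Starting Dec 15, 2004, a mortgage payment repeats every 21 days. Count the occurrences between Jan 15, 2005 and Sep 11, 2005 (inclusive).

Occurrences land 21·i days after Dec 15, 2004 for i = 0, 1, 2, …
Jan 15, 2005 is 31 days after the start; 31 ÷ 21 = 1 remainder 10; since the remainder is 10, round up to i = 2. First occurrence in the window: #3 on Jan 26, 2005 (2×21 = 42 days in).
Sep 11, 2005 is 270 days after the start; 270 ÷ 21 = 12 remainder 18. Last occurrence in the window: #13 on Aug 24, 2005.
Occurrences #3 through #13: 11 in total.

11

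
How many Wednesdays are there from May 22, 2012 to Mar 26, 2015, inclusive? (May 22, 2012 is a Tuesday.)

May 22, 2012 is a Tuesday; the first Wednesday on or after it is May 23, 2012 (1 day later).
From May 23, 2012 to Mar 26, 2015: 222 + 365 + 365 + 85 = 1037 days (rest of 2012, 2013, 2014, to Mar 26, 2015 in 2015).
1037 ÷ 7 = 148 full weeks with remainder 1, so 148 more Wednesdays after the first → 149.

149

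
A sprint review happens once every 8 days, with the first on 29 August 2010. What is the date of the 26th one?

The 26th occurrence is 25 intervals after the first: 25 × 8 = 200 days after 29 August 2010.
August has 31 days — 2 days to the end of August leaves 198.
September has 30 days (168 left).
October has 31 days (137 left).
November has 30 days (107 left).
December has 31 days (76 left).
January has 31 days (45 left).
February has 28 days (17 left).
17 days into March → 17 March 2011.

17 March 2011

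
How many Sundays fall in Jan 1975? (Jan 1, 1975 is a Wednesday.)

Jan 1, 1975 is a Wednesday; the first Sunday on or after it is Jan 5, 1975 (4 days later).
From Jan 5, 1975 to Jan 31, 1975 is 31 − 5 = 26 days.
26 ÷ 7 = 3 full weeks with remainder 5, so 3 more Sundays after the first → 4.

4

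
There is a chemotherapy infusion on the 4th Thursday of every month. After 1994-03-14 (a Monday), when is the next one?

March 1994 starts on a Tuesday; its first Thursday is the 3rd, so the 4th Thursday is the 24th — 1994-03-24.
1994-03-24 is after 1994-03-14, so that is the next one.

1994-03-24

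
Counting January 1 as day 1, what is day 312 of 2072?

January has 31 days (312 − 31 = 281 remain).
February has 29 days (281 − 29 = 252 remain).
March has 31 days (252 − 31 = 221 remain).
April has 30 days (221 − 30 = 191 remain).
May has 31 days (191 − 31 = 160 remain).
June has 30 days (160 − 30 = 130 remain).
July has 31 days (130 − 31 = 99 remain).
August has 31 days (99 − 31 = 68 remain).
September has 30 days (68 − 30 = 38 remain).
October has 31 days (38 − 31 = 7 remain).
7 into November → November 7.

2072-11-07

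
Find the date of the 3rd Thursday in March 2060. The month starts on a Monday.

18 March 2060

March 2060 begins on a Monday, so the first Thursday is March 4 (3 days later).
The 3rd Thursday is 2 weeks later: 4 + 14 = 18.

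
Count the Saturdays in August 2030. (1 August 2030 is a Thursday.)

5

1 August 2030 is a Thursday; the first Saturday on or after it is 3 August 2030 (2 days later).
From 3 August 2030 to 31 August 2030 is 31 − 3 = 28 days.
28 ÷ 7 = 4 full weeks with remainder 0, so 4 more Saturdays after the first → 5.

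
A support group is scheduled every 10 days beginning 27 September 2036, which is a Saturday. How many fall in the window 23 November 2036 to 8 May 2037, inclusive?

Occurrences land 10·i days after 27 September 2036 for i = 0, 1, 2, …
23 November 2036 is 57 days after the start; 57 ÷ 10 = 5 remainder 7; since the remainder is 7, round up to i = 6. First occurrence in the window: #7 on 26 November 2036 (6×10 = 60 days in).
8 May 2037 is 223 days after the start; 223 ÷ 10 = 22 remainder 3. Last occurrence in the window: #23 on 5 May 2037.
Occurrences #7 through #23: 17 in total.

17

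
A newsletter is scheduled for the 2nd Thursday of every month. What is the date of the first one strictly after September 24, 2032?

October 14, 2032

September 2032 starts on a Wednesday; its first Thursday is the 2nd, so the 2nd Thursday is the 9th — September 9, 2032.
That is not after September 24, 2032, so look at October 2032.
October 2032 starts on a Friday; its first Thursday is the 7th, so the 2nd Thursday is the 14th — October 14, 2032.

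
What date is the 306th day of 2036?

Nov 1, 2036

Jan has 31 days (306 − 31 = 275 remain).
Feb has 29 days (275 − 29 = 246 remain).
Mar has 31 days (246 − 31 = 215 remain).
Apr has 30 days (215 − 30 = 185 remain).
May has 31 days (185 − 31 = 154 remain).
Jun has 30 days (154 − 30 = 124 remain).
Jul has 31 days (124 − 31 = 93 remain).
Aug has 31 days (93 − 31 = 62 remain).
Sep has 30 days (62 − 30 = 32 remain).
Oct has 31 days (32 − 31 = 1 remain).
1 into Nov → Nov 1.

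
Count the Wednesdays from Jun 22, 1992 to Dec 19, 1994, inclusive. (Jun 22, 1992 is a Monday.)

Jun 22, 1992 is a Monday; the first Wednesday on or after it is Jun 24, 1992 (2 days later).
From Jun 24, 1992 to Dec 19, 1994: 190 + 365 + 353 = 908 days (rest of 1992, 1993, to Dec 19, 1994 in 1994).
908 ÷ 7 = 129 full weeks with remainder 5, so 129 more Wednesdays after the first → 130.

130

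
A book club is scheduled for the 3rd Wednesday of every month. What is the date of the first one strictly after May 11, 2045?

May 2045 starts on a Monday; its first Wednesday is the 3rd, so the 3rd Wednesday is the 17th — May 17, 2045.
May 17, 2045 is after May 11, 2045, so that is the next one.

May 17, 2045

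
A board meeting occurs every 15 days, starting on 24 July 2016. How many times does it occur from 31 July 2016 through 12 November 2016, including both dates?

7

Occurrences land 15·i days after 24 July 2016 for i = 0, 1, 2, …
31 July 2016 is 7 days after the start; 7 ÷ 15 = 0 remainder 7; since the remainder is 7, round up to i = 1. First occurrence in the window: #2 on 8 August 2016 (1×15 = 15 days in).
12 November 2016 is 111 days after the start; 111 ÷ 15 = 7 remainder 6. Last occurrence in the window: #8 on 6 November 2016.
Occurrences #2 through #8: 7 in total.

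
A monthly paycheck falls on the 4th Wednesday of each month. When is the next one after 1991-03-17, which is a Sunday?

1991-03-27

March 1991 starts on a Friday; its first Wednesday is the 6th, so the 4th Wednesday is the 27th — 1991-03-27.
1991-03-27 is after 1991-03-17, so that is the next one.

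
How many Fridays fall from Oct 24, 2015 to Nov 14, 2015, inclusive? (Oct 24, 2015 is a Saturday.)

Oct 24, 2015 is a Saturday; the first Friday on or after it is Oct 30, 2015 (6 days later).
From Oct 30, 2015 to Nov 14, 2015: 1 + 14 = 15 days (rest of Oct, Nov).
15 ÷ 7 = 2 full weeks with remainder 1, so 2 more Fridays after the first → 3.

3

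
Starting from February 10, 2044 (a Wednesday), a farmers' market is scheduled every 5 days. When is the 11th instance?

The 11th occurrence is 10 intervals after the first: 10 × 5 = 50 days after February 10, 2044.
February has 29 days — 19 days to the end of February leaves 31.
31 days into March → March 31, 2044.

March 31, 2044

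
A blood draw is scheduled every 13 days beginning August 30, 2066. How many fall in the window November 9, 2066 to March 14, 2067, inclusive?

Occurrences land 13·i days after August 30, 2066 for i = 0, 1, 2, …
November 9, 2066 is 71 days after the start; 71 ÷ 13 = 5 remainder 6; since the remainder is 6, round up to i = 6. First occurrence in the window: #7 on November 16, 2066 (6×13 = 78 days in).
March 14, 2067 is 196 days after the start; 196 ÷ 13 = 15 remainder 1. Last occurrence in the window: #16 on March 13, 2067.
Occurrences #7 through #16: 10 in total.

10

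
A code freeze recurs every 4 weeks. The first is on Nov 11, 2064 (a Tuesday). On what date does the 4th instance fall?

The 4th occurrence is 3 intervals after the first: 3 × 28 = 84 days after Nov 11, 2064.
Nov has 30 days — 19 days to the end of Nov leaves 65.
Dec has 31 days (34 left).
Jan has 31 days (3 left).
3 days into Feb → Feb 3, 2065.

Feb 3, 2065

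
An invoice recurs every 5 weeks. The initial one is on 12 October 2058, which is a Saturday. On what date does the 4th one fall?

The 4th occurrence is 3 intervals after the first: 3 × 35 = 105 days after 12 October 2058.
October has 31 days — 19 days to the end of October leaves 86.
November has 30 days (56 left).
December has 31 days (25 left).
25 days into January → 25 January 2059.

25 January 2059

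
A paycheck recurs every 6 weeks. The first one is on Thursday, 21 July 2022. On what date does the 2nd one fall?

The 2nd occurrence is 1 interval after the first: 1 × 42 = 42 days after 21 July 2022.
July has 31 days — 10 days to the end of July leaves 32.
August has 31 days (1 left).
1 day into September → 1 September 2022.

1 September 2022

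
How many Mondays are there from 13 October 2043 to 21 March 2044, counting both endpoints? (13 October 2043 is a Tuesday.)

23

13 October 2043 is a Tuesday; the first Monday on or after it is 19 October 2043 (6 days later).
From 19 October 2043 to 21 March 2044: 12 + 30 + 31 + 31 + 29 + 21 = 154 days (rest of October, November, December, January, February, March).
154 ÷ 7 = 22 full weeks with remainder 0, so 22 more Mondays after the first → 23.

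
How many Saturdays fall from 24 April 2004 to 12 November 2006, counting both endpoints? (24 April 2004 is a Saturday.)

24 April 2004 is a Saturday; the first Saturday on or after it is 24 April 2004.
From 24 April 2004 to 12 November 2006: 251 + 365 + 316 = 932 days (rest of 2004, 2005, to 12 November 2006 in 2006).
932 ÷ 7 = 133 full weeks with remainder 1, so 133 more Saturdays after the first → 134.

134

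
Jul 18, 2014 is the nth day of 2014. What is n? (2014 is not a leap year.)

Days in months before Jul: 31 + 28 + 31 + 30 + 31 + 30 = 181.
Plus 18 days into Jul → day 199.

199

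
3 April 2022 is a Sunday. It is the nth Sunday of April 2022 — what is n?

1st

Day 3 falls in week ⌈3/7⌉ of the month.
Days 1–7 hold the 1st Sunday, 8–14 the 2nd, 15–21 the 3rd, 22–28 the 4th, 29–31 the 5th.
3 is in the range for the 1st.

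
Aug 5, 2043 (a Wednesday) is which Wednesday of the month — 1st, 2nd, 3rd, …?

1st

Day 5 falls in week ⌈5/7⌉ of the month.
Days 1–7 hold the 1st Wednesday, 8–14 the 2nd, 15–21 the 3rd, 22–28 the 4th, 29–31 the 5th.
5 is in the range for the 1st.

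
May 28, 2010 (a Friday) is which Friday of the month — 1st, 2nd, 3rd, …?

4th

Day 28 falls in week ⌈28/7⌉ of the month.
Days 1–7 hold the 1st Friday, 8–14 the 2nd, 15–21 the 3rd, 22–28 the 4th, 29–31 the 5th.
28 is in the range for the 4th.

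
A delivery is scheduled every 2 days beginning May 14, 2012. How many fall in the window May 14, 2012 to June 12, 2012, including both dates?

15

Occurrences land 2·i days after May 14, 2012 for i = 0, 1, 2, …
The window opens on the start date, so the first occurrence inside is #1 on May 14, 2012.
June 12, 2012 is 29 days after the start; 29 ÷ 2 = 14 remainder 1. Last occurrence in the window: #15 on June 11, 2012.
Occurrences #1 through #15: 15 in total.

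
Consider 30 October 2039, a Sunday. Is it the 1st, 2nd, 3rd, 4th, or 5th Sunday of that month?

Day 30 falls in week ⌈30/7⌉ of the month.
Days 1–7 hold the 1st Sunday, 8–14 the 2nd, 15–21 the 3rd, 22–28 the 4th, 29–31 the 5th.
30 is in the range for the 5th.

5th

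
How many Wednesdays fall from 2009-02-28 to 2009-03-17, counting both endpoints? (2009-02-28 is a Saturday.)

2

2009-02-28 is a Saturday; the first Wednesday on or after it is 2009-03-04 (4 days later).
From 2009-03-04 to 2009-03-17 is 17 − 4 = 13 days.
13 ÷ 7 = 1 full weeks with remainder 6, so 1 more Wednesdays after the first → 2.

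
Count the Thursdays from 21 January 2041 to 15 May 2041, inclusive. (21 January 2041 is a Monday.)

21 January 2041 is a Monday; the first Thursday on or after it is 24 January 2041 (3 days later).
From 24 January 2041 to 15 May 2041: 7 + 28 + 31 + 30 + 15 = 111 days (rest of January, February, March, April, May).
111 ÷ 7 = 15 full weeks with remainder 6, so 15 more Thursdays after the first → 16.

16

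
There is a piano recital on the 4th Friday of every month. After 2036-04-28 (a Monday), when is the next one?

April 2036 starts on a Tuesday; its first Friday is the 4th, so the 4th Friday is the 25th — 2036-04-25.
That is not after 2036-04-28, so look at May 2036.
May 2036 starts on a Thursday; its first Friday is the 2nd, so the 4th Friday is the 23rd — 2036-05-23.

2036-05-23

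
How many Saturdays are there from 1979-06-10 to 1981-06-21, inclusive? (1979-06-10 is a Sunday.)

106

1979-06-10 is a Sunday; the first Saturday on or after it is 1979-06-16 (6 days later).
From 1979-06-16 to 1981-06-21: 198 + 366 + 172 = 736 days (rest of 1979, 1980, to 1981-06-21 in 1981).
736 ÷ 7 = 105 full weeks with remainder 1, so 105 more Saturdays after the first → 106.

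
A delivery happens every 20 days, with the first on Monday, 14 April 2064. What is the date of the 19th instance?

The 19th occurrence is 18 intervals after the first: 18 × 20 = 360 days after 14 April 2064.
April has 30 days — 16 days to the end of April leaves 344.
May has 31 days (313 left).
June has 30 days (283 left).
July has 31 days (252 left).
August has 31 days (221 left).
September has 30 days (191 left).
October has 31 days (160 left).
November has 30 days (130 left).
December has 31 days (99 left).
January has 31 days (68 left).
February has 28 days (40 left).
March has 31 days (9 left).
9 days into April → 9 April 2065.

9 April 2065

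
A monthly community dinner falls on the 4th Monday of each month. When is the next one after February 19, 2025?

February 2025 starts on a Saturday; its first Monday is the 3rd, so the 4th Monday is the 24th — February 24, 2025.
February 24, 2025 is after February 19, 2025, so that is the next one.

February 24, 2025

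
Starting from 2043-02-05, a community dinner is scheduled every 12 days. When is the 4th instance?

The 4th occurrence is 3 intervals after the first: 3 × 12 = 36 days after 2043-02-05.
February has 28 days — 23 days to the end of February leaves 13.
13 days into March → 2043-03-13.

2043-03-13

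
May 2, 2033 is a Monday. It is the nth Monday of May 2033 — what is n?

1st

Day 2 falls in week ⌈2/7⌉ of the month.
Days 1–7 hold the 1st Monday, 8–14 the 2nd, 15–21 the 3rd, 22–28 the 4th, 29–31 the 5th.
2 is in the range for the 1st.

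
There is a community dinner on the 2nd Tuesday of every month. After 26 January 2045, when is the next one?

January 2045 starts on a Sunday; its first Tuesday is the 3rd, so the 2nd Tuesday is the 10th — 10 January 2045.
That is not after 26 January 2045, so look at February 2045.
February 2045 starts on a Wednesday; its first Tuesday is the 7th, so the 2nd Tuesday is the 14th — 14 February 2045.

14 February 2045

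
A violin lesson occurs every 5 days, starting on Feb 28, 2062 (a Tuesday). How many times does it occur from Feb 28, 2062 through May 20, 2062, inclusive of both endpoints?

Occurrences land 5·i days after Feb 28, 2062 for i = 0, 1, 2, …
The window opens on the start date, so the first occurrence inside is #1 on Feb 28, 2062.
May 20, 2062 is 81 days after the start; 81 ÷ 5 = 16 remainder 1. Last occurrence in the window: #17 on May 19, 2062.
Occurrences #1 through #17: 17 in total.

17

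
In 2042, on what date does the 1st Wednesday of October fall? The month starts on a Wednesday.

2042-10-01

October 2042 begins on a Wednesday, so the first Wednesday is October 1.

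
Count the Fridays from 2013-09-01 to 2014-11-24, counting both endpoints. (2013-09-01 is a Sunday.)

2013-09-01 is a Sunday; the first Friday on or after it is 2013-09-06 (5 days later).
From 2013-09-06 to 2014-11-24: 116 + 328 = 444 days (rest of 2013, to 2014-11-24 in 2014).
444 ÷ 7 = 63 full weeks with remainder 3, so 63 more Fridays after the first → 64.

64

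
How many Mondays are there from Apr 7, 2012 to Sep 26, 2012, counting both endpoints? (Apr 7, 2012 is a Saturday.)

25

Apr 7, 2012 is a Saturday; the first Monday on or after it is Apr 9, 2012 (2 days later).
From Apr 9, 2012 to Sep 26, 2012: 21 + 31 + 30 + 31 + 31 + 26 = 170 days (rest of Apr, May, Jun, Jul, Aug, Sep).
170 ÷ 7 = 24 full weeks with remainder 2, so 24 more Mondays after the first → 25.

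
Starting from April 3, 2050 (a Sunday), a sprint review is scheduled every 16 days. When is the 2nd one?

The 2nd occurrence is 1 interval after the first: 1 × 16 = 16 days after April 3, 2050.
16 days later is April 19, 2050.

April 19, 2050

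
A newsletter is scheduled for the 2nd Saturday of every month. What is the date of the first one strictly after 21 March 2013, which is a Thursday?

13 April 2013

March 2013 starts on a Friday; its first Saturday is the 2nd, so the 2nd Saturday is the 9th — 9 March 2013.
That is not after 21 March 2013, so look at April 2013.
April 2013 starts on a Monday; its first Saturday is the 6th, so the 2nd Saturday is the 13th — 13 April 2013.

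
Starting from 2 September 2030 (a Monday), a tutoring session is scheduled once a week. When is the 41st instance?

9 June 2031

The 41st occurrence is 40 intervals after the first: 40 × 7 = 280 days after 2 September 2030.
September has 30 days — 28 days to the end of September leaves 252.
October has 31 days (221 left).
November has 30 days (191 left).
December has 31 days (160 left).
January has 31 days (129 left).
February has 28 days (101 left).
March has 31 days (70 left).
April has 30 days (40 left).
May has 31 days (9 left).
9 days into June → 9 June 2031.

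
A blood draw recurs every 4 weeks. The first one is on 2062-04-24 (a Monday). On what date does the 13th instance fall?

The 13th occurrence is 12 intervals after the first: 12 × 28 = 336 days after 2062-04-24.
April has 30 days — 6 days to the end of April leaves 330.
May has 31 days (299 left).
June has 30 days (269 left).
July has 31 days (238 left).
August has 31 days (207 left).
September has 30 days (177 left).
October has 31 days (146 left).
November has 30 days (116 left).
December has 31 days (85 left).
January has 31 days (54 left).
February has 28 days (26 left).
26 days into March → 2063-03-26.

2063-03-26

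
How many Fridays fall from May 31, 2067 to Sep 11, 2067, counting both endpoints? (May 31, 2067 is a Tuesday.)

15

May 31, 2067 is a Tuesday; the first Friday on or after it is Jun 3, 2067 (3 days later).
From Jun 3, 2067 to Sep 11, 2067: 27 + 31 + 31 + 11 = 100 days (rest of Jun, Jul, Aug, Sep).
100 ÷ 7 = 14 full weeks with remainder 2, so 14 more Fridays after the first → 15.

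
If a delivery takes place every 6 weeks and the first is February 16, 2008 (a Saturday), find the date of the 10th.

The 10th occurrence is 9 intervals after the first: 9 × 42 = 378 days after February 16, 2008.
February has 29 days — 13 days to the end of February leaves 365.
March has 31 days (334 left).
April has 30 days (304 left).
May has 31 days (273 left).
June has 30 days (243 left).
July has 31 days (212 left).
August has 31 days (181 left).
September has 30 days (151 left).
October has 31 days (120 left).
November has 30 days (90 left).
December has 31 days (59 left).
January has 31 days (28 left).
28 days into February → February 28, 2009.

February 28, 2009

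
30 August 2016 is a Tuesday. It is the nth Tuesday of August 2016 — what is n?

5th

Day 30 falls in week ⌈30/7⌉ of the month.
Days 1–7 hold the 1st Tuesday, 8–14 the 2nd, 15–21 the 3rd, 22–28 the 4th, 29–31 the 5th.
30 is in the range for the 5th.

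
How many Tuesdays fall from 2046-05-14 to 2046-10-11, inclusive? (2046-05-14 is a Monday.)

2046-05-14 is a Monday; the first Tuesday on or after it is 2046-05-15 (1 day later).
From 2046-05-15 to 2046-10-11: 16 + 30 + 31 + 31 + 30 + 11 = 149 days (rest of May, June, July, August, September, October).
149 ÷ 7 = 21 full weeks with remainder 2, so 21 more Tuesdays after the first → 22.

22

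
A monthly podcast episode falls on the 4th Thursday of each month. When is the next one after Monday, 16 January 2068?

26 January 2068

January 2068 starts on a Sunday; its first Thursday is the 5th, so the 4th Thursday is the 26th — 26 January 2068.
26 January 2068 is after 16 January 2068, so that is the next one.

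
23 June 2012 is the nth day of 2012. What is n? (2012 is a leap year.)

175

Days in months before June: 31 + 29 + 31 + 30 + 31 = 152.
Plus 23 days into June → day 175.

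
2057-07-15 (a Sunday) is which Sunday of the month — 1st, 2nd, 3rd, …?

Day 15 falls in week ⌈15/7⌉ of the month.
Days 1–7 hold the 1st Sunday, 8–14 the 2nd, 15–21 the 3rd, 22–28 the 4th, 29–31 the 5th.
15 is in the range for the 3rd.

3rd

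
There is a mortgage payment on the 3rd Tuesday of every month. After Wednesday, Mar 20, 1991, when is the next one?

Mar 1991 starts on a Friday; its first Tuesday is the 5th, so the 3rd Tuesday is the 19th — Mar 19, 1991.
That is not after Mar 20, 1991, so look at Apr 1991.
Apr 1991 starts on a Monday; its first Tuesday is the 2nd, so the 3rd Tuesday is the 16th — Apr 16, 1991.

Apr 16, 1991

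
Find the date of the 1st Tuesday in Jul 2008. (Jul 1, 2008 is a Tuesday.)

Jul 2008 begins on a Tuesday, so the first Tuesday is Jul 1.

Jul 1, 2008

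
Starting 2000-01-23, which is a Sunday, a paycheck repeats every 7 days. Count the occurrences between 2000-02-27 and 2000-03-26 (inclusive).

5

Occurrences land 7·i days after 2000-01-23 for i = 0, 1, 2, …
2000-02-27 is 35 days after the start; 35 ÷ 7 = 5 remainder 0. First occurrence in the window: #6 on 2000-02-27 (5×7 = 35 days in).
2000-03-26 is 63 days after the start; 63 ÷ 7 = 9 remainder 0. Last occurrence in the window: #10 on 2000-03-26.
Occurrences #6 through #10: 5 in total.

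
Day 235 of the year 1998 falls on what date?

January has 31 days (235 − 31 = 204 remain).
February has 28 days (204 − 28 = 176 remain).
March has 31 days (176 − 31 = 145 remain).
April has 30 days (145 − 30 = 115 remain).
May has 31 days (115 − 31 = 84 remain).
June has 30 days (84 − 30 = 54 remain).
July has 31 days (54 − 31 = 23 remain).
23 into August → August 23.

1998-08-23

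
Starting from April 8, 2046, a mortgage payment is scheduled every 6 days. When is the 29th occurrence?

September 23, 2046

The 29th occurrence is 28 intervals after the first: 28 × 6 = 168 days after April 8, 2046.
April has 30 days — 22 days to the end of April leaves 146.
May has 31 days (115 left).
June has 30 days (85 left).
July has 31 days (54 left).
August has 31 days (23 left).
23 days into September → September 23, 2046.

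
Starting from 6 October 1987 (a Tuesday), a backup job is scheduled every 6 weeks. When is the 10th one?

The 10th occurrence is 9 intervals after the first: 9 × 42 = 378 days after 6 October 1987.
October has 31 days — 25 days to the end of October leaves 353.
November has 30 days (323 left).
December has 31 days (292 left).
January has 31 days (261 left).
February has 29 days (232 left).
March has 31 days (201 left).
April has 30 days (171 left).
May has 31 days (140 left).
June has 30 days (110 left).
July has 31 days (79 left).
August has 31 days (48 left).
September has 30 days (18 left).
18 days into October → 18 October 1988.

18 October 1988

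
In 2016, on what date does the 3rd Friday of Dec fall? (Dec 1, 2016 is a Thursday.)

Dec 2016 begins on a Thursday, so the first Friday is Dec 2 (1 day later).
The 3rd Friday is 2 weeks later: 2 + 14 = 16.

Dec 16, 2016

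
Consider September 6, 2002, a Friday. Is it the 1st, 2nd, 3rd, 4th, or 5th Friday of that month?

Day 6 falls in week ⌈6/7⌉ of the month.
Days 1–7 hold the 1st Friday, 8–14 the 2nd, 15–21 the 3rd, 22–28 the 4th, 29–31 the 5th.
6 is in the range for the 1st.

1st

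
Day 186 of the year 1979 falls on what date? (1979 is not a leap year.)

January has 31 days (186 − 31 = 155 remain).
February has 28 days (155 − 28 = 127 remain).
March has 31 days (127 − 31 = 96 remain).
April has 30 days (96 − 30 = 66 remain).
May has 31 days (66 − 31 = 35 remain).
June has 30 days (35 − 30 = 5 remain).
5 into July → July 5.

1979-07-05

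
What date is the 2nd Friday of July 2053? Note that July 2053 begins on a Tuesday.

2053-07-11

July 2053 begins on a Tuesday, so the first Friday is July 4 (3 days later).
The 2nd Friday is 1 weeks later: 4 + 7 = 11.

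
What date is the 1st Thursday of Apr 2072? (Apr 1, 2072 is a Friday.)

Apr 2072 begins on a Friday, so the first Thursday is Apr 7 (6 days later).

Apr 7, 2072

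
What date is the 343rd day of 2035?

January has 31 days (343 − 31 = 312 remain).
February has 28 days (312 − 28 = 284 remain).
March has 31 days (284 − 31 = 253 remain).
April has 30 days (253 − 30 = 223 remain).
May has 31 days (223 − 31 = 192 remain).
June has 30 days (192 − 30 = 162 remain).
July has 31 days (162 − 31 = 131 remain).
August has 31 days (131 − 31 = 100 remain).
September has 30 days (100 − 30 = 70 remain).
October has 31 days (70 − 31 = 39 remain).
November has 30 days (39 − 30 = 9 remain).
9 into December → December 9.

December 9, 2035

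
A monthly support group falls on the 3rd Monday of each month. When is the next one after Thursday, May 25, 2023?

May 2023 starts on a Monday; its first Monday is the 1st, so the 3rd Monday is the 15th — May 15, 2023.
That is not after May 25, 2023, so look at Jun 2023.
Jun 2023 starts on a Thursday; its first Monday is the 5th, so the 3rd Monday is the 19th — Jun 19, 2023.

Jun 19, 2023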